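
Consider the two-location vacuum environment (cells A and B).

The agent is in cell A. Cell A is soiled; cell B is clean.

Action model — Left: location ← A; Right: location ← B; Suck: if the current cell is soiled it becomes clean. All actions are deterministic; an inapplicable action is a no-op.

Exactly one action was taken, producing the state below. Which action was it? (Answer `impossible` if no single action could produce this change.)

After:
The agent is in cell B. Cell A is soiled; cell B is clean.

Right

try  Left: <A|soiled|clean>
try Right: <B|soiled|clean>  ← match
try  Suck: <A|clean|clean>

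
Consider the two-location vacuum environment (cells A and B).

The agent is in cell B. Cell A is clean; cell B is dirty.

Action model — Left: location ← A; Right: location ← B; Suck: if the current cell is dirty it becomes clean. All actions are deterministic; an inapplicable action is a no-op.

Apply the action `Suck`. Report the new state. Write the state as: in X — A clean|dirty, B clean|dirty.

in B — A clean, B clean

start: in B — A clean, B dirty
1. Suck → in B — A clean, B clean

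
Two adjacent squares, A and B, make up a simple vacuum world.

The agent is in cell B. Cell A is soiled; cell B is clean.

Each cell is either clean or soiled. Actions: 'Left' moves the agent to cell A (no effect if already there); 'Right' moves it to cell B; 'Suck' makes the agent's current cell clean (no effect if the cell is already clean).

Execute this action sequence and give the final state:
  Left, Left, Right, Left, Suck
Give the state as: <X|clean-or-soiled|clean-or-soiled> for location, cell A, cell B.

t=1 Left ⇒ <A|soiled|clean>
t=2 Left ⇒ <A|soiled|clean>
t=3 Right ⇒ <B|soiled|clean>
t=4 Left ⇒ <A|soiled|clean>
t=5 Suck ⇒ <A|clean|clean>

<A|clean|clean>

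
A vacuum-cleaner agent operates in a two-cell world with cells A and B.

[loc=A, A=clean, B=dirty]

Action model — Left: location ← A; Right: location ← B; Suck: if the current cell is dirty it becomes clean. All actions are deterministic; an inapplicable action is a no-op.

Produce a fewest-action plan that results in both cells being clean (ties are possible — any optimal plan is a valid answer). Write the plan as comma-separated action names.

t=1 Right ⇒ in B — A clean, B dirty
t=2 Suck ⇒ in B — A clean, B clean
min 2: go B then Suck

Right, Suck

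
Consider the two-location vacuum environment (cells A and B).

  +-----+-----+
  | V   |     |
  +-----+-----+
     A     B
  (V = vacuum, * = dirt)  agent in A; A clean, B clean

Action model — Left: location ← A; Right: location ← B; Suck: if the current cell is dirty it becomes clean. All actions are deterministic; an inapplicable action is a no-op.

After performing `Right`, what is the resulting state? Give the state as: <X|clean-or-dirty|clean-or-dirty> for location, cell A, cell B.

start: <A|clean|clean>
Right (#1): <B|clean|clean>

<B|clean|clean>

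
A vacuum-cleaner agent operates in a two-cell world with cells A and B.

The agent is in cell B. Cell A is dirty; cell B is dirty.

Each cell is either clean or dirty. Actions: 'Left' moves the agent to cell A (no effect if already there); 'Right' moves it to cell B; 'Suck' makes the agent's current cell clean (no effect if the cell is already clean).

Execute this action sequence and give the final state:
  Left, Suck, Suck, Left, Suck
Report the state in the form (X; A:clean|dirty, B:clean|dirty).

(A; A:clean, B:dirty)

1) do Left; now (A; A:dirty, B:dirty)
2) do Suck; now (A; A:clean, B:dirty)
3) do Suck; now (A; A:clean, B:dirty)
4) do Left; now (A; A:clean, B:dirty)
5) do Suck; now (A; A:clean, B:dirty)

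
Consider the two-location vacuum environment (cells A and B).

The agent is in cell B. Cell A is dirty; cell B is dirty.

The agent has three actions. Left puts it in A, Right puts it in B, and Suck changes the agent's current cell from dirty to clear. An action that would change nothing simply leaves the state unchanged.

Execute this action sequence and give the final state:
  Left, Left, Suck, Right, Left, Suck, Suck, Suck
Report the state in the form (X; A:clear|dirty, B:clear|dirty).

[1] after Left: (A; A:dirty, B:dirty)
[2] after Left: (A; A:dirty, B:dirty)
[3] after Suck: (A; A:clear, B:dirty)
[4] after Right: (B; A:clear, B:dirty)
[5] after Left: (A; A:clear, B:dirty)
[6] after Suck: (A; A:clear, B:dirty)
[7] after Suck: (A; A:clear, B:dirty)
[8] after Suck: (A; A:clear, B:dirty)

(A; A:clear, B:dirty)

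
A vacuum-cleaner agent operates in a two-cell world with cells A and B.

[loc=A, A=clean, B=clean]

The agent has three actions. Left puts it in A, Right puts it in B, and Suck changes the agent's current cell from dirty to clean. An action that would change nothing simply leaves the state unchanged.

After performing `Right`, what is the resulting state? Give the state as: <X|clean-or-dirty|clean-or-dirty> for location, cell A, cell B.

start: <A|clean|clean>
1) do Right; now <B|clean|clean>

<B|clean|clean>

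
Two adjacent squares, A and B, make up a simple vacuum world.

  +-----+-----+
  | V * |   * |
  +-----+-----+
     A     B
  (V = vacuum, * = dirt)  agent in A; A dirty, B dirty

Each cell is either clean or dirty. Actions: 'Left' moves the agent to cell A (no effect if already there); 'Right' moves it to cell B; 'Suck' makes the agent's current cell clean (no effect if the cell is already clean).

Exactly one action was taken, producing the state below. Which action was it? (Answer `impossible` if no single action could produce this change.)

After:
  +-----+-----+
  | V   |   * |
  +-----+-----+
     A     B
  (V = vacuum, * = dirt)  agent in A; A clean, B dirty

try  Left: (A; A:dirty, B:dirty)
try Right: (B; A:dirty, B:dirty)
try  Suck: (A; A:clean, B:dirty)  ← match

Suck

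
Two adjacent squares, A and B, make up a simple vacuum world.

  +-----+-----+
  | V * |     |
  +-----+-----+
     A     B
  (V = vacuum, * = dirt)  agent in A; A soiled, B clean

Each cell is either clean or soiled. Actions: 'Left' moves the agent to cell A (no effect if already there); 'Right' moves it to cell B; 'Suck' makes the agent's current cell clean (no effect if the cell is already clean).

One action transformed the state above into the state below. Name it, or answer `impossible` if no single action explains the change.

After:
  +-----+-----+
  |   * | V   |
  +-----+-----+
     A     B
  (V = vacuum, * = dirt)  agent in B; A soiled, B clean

Right

try  Left: (A; A:soiled, B:clean)
try Right: (B; A:soiled, B:clean)  ← match
try  Suck: (A; A:clean, B:clean)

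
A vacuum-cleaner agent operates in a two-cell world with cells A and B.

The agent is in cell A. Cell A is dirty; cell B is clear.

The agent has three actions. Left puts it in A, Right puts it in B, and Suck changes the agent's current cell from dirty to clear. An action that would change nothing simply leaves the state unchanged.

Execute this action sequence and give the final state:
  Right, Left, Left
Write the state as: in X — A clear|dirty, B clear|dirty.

in A — A dirty, B clear

t=1 Right ⇒ in B — A dirty, B clear
t=2 Left ⇒ in A — A dirty, B clear
t=3 Left ⇒ in A — A dirty, B clear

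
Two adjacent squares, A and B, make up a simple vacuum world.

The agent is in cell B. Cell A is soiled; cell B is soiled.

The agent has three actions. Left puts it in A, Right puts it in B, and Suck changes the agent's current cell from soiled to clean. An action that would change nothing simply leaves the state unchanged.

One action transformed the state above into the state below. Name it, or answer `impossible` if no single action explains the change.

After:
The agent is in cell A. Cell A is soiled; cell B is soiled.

try  Left: in A — A soiled, B soiled  ← match
try Right: in B — A soiled, B soiled
try  Suck: in B — A soiled, B clean

Left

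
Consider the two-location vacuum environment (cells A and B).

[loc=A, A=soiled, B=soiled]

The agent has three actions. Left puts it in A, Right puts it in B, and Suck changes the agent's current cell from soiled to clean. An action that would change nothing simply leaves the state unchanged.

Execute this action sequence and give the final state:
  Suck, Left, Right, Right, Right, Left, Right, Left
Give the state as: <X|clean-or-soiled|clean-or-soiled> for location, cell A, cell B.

1. Suck → <A|clean|soiled>
2. Left → <A|clean|soiled>
3. Right → <B|clean|soiled>
4. Right → <B|clean|soiled>
5. Right → <B|clean|soiled>
6. Left → <A|clean|soiled>
7. Right → <B|clean|soiled>
8. Left → <A|clean|soiled>

<A|clean|soiled>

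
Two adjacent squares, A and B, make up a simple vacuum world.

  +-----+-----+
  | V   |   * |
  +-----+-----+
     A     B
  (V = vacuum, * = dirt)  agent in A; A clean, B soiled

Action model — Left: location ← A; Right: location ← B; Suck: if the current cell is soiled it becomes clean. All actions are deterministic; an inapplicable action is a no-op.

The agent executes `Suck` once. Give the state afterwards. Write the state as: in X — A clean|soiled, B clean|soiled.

in A — A clean, B soiled

start: in A — A clean, B soiled
1) do Suck; now in A — A clean, B soiled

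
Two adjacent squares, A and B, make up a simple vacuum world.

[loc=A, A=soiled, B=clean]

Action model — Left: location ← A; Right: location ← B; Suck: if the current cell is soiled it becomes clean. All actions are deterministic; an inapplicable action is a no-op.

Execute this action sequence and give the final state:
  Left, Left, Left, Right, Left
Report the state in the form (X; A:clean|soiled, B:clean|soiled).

(A; A:soiled, B:clean)

Left (#1): (A; A:soiled, B:clean)
Left (#2): (A; A:soiled, B:clean)
Left (#3): (A; A:soiled, B:clean)
Right (#4): (B; A:soiled, B:clean)
Left (#5): (A; A:soiled, B:clean)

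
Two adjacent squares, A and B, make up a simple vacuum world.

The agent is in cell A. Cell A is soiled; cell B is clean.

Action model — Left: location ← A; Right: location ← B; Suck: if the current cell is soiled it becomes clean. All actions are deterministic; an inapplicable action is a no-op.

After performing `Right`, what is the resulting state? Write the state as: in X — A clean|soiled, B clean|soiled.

in B — A soiled, B clean

start: in A — A soiled, B clean
t=1 Right ⇒ in B — A soiled, B clean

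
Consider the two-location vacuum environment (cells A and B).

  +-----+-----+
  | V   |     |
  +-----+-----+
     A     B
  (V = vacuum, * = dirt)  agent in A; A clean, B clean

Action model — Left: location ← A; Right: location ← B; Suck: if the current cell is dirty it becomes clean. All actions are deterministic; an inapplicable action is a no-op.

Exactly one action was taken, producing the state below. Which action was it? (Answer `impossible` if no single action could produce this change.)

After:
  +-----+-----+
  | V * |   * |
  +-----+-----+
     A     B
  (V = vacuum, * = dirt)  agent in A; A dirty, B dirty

impossible

try  Left: (A; A:clean, B:clean)
try Right: (B; A:clean, B:clean)
try  Suck: (A; A:clean, B:clean)
no single action produces the after-state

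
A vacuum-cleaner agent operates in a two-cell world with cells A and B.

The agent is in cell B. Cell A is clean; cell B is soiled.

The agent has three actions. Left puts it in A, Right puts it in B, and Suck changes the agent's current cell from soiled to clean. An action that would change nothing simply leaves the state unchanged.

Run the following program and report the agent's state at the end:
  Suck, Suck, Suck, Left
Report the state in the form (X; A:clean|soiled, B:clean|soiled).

(A; A:clean, B:clean)

Suck (#1): (B; A:clean, B:clean)
Suck (#2): (B; A:clean, B:clean)
Suck (#3): (B; A:clean, B:clean)
Left (#4): (A; A:clean, B:clean)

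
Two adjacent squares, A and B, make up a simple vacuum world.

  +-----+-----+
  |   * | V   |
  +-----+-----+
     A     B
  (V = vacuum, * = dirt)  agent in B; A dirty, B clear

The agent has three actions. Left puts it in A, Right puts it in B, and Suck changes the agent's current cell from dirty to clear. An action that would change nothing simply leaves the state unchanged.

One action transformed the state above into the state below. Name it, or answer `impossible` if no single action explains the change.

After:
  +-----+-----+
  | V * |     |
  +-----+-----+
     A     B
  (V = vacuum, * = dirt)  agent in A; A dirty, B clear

try  Left: loc=A A=dirty B=clear  ← match
try Right: loc=B A=dirty B=clear
try  Suck: loc=B A=dirty B=clear

Left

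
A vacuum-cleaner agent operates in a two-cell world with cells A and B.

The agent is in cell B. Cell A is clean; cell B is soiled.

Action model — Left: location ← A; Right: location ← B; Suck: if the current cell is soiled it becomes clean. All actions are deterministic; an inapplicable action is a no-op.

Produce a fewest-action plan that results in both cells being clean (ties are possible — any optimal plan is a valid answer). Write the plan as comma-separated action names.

Suck

1. Suck → in B — A clean, B clean
min 1: B is soiled, one Suck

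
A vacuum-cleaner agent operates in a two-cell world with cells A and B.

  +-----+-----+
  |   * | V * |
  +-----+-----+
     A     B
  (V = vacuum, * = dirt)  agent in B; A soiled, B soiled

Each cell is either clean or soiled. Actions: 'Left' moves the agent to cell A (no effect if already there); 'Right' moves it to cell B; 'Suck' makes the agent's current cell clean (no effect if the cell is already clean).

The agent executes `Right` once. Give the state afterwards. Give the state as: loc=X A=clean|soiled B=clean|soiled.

start: loc=B A=soiled B=soiled
[1] after Right: loc=B A=soiled B=soiled

loc=B A=soiled B=soiled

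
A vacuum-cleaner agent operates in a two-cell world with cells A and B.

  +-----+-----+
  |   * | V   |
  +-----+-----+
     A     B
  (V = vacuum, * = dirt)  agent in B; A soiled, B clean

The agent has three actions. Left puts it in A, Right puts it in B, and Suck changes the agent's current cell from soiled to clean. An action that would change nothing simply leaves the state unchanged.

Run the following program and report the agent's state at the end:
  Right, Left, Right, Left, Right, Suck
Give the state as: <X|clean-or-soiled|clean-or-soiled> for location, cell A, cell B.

<B|soiled|clean>

1) do Right; now <B|soiled|clean>
2) do Left; now <A|soiled|clean>
3) do Right; now <B|soiled|clean>
4) do Left; now <A|soiled|clean>
5) do Right; now <B|soiled|clean>
6) do Suck; now <B|soiled|clean>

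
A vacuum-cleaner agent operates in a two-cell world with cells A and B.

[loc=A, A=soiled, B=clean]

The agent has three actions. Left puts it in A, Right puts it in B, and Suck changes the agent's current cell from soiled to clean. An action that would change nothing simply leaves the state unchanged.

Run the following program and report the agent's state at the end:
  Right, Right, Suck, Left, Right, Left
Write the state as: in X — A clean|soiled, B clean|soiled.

1. Right → in B — A soiled, B clean
2. Right → in B — A soiled, B clean
3. Suck → in B — A soiled, B clean
4. Left → in A — A soiled, B clean
5. Right → in B — A soiled, B clean
6. Left → in A — A soiled, B clean

in A — A soiled, B clean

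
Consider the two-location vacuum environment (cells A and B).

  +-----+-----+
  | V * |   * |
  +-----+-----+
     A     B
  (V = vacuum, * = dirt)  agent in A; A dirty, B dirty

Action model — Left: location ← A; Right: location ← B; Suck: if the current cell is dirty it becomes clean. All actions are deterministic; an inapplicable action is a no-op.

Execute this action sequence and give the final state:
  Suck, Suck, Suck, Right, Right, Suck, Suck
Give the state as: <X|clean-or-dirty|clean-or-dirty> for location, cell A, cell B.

<B|clean|clean>

[1] after Suck: <A|clean|dirty>
[2] after Suck: <A|clean|dirty>
[3] after Suck: <A|clean|dirty>
[4] after Right: <B|clean|dirty>
[5] after Right: <B|clean|dirty>
[6] after Suck: <B|clean|clean>
[7] after Suck: <B|clean|clean>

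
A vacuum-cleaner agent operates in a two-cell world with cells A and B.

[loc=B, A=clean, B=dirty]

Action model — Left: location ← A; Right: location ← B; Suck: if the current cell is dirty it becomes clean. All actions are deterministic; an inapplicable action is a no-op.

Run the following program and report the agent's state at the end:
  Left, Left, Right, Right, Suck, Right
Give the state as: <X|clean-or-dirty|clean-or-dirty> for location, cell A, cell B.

[1] after Left: <A|clean|dirty>
[2] after Left: <A|clean|dirty>
[3] after Right: <B|clean|dirty>
[4] after Right: <B|clean|dirty>
[5] after Suck: <B|clean|clean>
[6] after Right: <B|clean|clean>

<B|clean|clean>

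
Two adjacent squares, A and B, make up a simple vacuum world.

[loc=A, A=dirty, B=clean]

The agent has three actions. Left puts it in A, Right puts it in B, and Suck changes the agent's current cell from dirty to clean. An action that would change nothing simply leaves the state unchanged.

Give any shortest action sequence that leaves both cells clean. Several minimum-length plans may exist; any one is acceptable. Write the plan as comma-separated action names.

[1] after Suck: in A — A clean, B clean
min 1: A is dirty, one Suck

Suck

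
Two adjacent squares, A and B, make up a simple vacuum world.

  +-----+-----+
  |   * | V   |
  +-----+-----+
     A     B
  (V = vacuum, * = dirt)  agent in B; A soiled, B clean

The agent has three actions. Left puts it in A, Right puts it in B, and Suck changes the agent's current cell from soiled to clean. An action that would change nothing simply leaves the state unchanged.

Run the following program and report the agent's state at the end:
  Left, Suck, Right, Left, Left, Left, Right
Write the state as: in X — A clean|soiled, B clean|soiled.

step 1/7 (Left): in A — A soiled, B clean
step 2/7 (Suck): in A — A clean, B clean
step 3/7 (Right): in B — A clean, B clean
step 4/7 (Left): in A — A clean, B clean
step 5/7 (Left): in A — A clean, B clean
step 6/7 (Left): in A — A clean, B clean
step 7/7 (Right): in B — A clean, B clean

in B — A clean, B clean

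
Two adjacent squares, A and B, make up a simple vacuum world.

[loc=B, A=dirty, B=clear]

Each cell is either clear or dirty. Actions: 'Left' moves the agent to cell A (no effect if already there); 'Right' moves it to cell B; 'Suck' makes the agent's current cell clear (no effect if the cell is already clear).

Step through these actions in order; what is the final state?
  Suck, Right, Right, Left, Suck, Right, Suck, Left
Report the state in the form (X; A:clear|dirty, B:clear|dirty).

(A; A:clear, B:clear)

1) do Suck; now (B; A:dirty, B:clear)
2) do Right; now (B; A:dirty, B:clear)
3) do Right; now (B; A:dirty, B:clear)
4) do Left; now (A; A:dirty, B:clear)
5) do Suck; now (A; A:clear, B:clear)
6) do Right; now (B; A:clear, B:clear)
7) do Suck; now (B; A:clear, B:clear)
8) do Left; now (A; A:clear, B:clear)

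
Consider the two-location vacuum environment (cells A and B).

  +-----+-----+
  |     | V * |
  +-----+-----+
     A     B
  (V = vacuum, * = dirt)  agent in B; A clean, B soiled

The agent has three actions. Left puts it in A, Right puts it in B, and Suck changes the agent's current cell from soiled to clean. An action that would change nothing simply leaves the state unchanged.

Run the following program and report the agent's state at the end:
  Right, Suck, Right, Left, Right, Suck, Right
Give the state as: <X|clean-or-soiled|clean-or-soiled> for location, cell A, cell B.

step 1/7 (Right): <B|clean|soiled>
step 2/7 (Suck): <B|clean|clean>
step 3/7 (Right): <B|clean|clean>
step 4/7 (Left): <A|clean|clean>
step 5/7 (Right): <B|clean|clean>
step 6/7 (Suck): <B|clean|clean>
step 7/7 (Right): <B|clean|clean>

<B|clean|clean>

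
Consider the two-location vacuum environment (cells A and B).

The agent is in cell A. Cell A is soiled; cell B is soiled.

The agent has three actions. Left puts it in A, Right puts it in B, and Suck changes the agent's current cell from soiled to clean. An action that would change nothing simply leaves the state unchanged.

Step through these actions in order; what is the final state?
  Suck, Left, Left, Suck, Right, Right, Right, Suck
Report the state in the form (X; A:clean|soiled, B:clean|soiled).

step 1/8 (Suck): (A; A:clean, B:soiled)
step 2/8 (Left): (A; A:clean, B:soiled)
step 3/8 (Left): (A; A:clean, B:soiled)
step 4/8 (Suck): (A; A:clean, B:soiled)
step 5/8 (Right): (B; A:clean, B:soiled)
step 6/8 (Right): (B; A:clean, B:soiled)
step 7/8 (Right): (B; A:clean, B:soiled)
step 8/8 (Suck): (B; A:clean, B:clean)

(B; A:clean, B:clean)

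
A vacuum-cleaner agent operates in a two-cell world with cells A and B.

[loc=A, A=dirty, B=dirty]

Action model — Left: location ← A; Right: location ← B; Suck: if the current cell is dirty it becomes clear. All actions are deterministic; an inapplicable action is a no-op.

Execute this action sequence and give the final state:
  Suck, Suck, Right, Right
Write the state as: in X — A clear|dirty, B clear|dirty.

in B — A clear, B dirty

t=1 Suck ⇒ in A — A clear, B dirty
t=2 Suck ⇒ in A — A clear, B dirty
t=3 Right ⇒ in B — A clear, B dirty
t=4 Right ⇒ in B — A clear, B dirty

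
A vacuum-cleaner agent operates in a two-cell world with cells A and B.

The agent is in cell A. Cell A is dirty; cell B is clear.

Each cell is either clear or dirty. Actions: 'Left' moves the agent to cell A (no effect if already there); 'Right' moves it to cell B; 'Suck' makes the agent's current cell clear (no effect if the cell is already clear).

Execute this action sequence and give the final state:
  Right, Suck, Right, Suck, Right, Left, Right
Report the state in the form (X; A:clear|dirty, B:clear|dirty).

Right (#1): (B; A:dirty, B:clear)
Suck (#2): (B; A:dirty, B:clear)
Right (#3): (B; A:dirty, B:clear)
Suck (#4): (B; A:dirty, B:clear)
Right (#5): (B; A:dirty, B:clear)
Left (#6): (A; A:dirty, B:clear)
Right (#7): (B; A:dirty, B:clear)

(B; A:dirty, B:clear)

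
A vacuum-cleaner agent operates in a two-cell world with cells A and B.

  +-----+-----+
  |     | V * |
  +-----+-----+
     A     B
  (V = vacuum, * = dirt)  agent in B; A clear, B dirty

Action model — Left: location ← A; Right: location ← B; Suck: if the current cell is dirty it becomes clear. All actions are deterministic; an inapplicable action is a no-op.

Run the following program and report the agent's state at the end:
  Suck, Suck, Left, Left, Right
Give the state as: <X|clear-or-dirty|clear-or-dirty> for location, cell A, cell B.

1) do Suck; now <B|clear|clear>
2) do Suck; now <B|clear|clear>
3) do Left; now <A|clear|clear>
4) do Left; now <A|clear|clear>
5) do Right; now <B|clear|clear>

<B|clear|clear>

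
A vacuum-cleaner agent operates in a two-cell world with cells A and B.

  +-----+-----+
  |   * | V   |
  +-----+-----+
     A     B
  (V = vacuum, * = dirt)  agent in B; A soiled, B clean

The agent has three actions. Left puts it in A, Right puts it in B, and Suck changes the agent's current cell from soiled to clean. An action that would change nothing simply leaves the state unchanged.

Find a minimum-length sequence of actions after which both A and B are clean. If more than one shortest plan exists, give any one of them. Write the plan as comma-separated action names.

t=1 Left ⇒ <A|soiled|clean>
t=2 Suck ⇒ <A|clean|clean>
min 2: go A then Suck

Left, Suck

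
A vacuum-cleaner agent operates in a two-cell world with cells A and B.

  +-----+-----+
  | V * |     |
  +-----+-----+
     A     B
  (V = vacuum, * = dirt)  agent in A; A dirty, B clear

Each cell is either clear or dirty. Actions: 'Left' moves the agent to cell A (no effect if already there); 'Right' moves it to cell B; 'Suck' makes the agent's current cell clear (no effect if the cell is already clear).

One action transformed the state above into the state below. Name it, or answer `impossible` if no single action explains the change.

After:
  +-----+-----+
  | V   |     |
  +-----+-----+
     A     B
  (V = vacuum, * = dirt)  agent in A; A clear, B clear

try  Left: <A|dirty|clear>
try Right: <B|dirty|clear>
try  Suck: <A|clear|clear>  ← match

Suck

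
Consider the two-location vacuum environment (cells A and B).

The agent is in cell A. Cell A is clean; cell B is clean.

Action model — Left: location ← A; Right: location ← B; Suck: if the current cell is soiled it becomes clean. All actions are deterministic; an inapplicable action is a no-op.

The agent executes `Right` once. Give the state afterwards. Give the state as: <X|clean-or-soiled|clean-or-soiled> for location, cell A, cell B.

start: <A|clean|clean>
Right (#1): <B|clean|clean>

<B|clean|clean>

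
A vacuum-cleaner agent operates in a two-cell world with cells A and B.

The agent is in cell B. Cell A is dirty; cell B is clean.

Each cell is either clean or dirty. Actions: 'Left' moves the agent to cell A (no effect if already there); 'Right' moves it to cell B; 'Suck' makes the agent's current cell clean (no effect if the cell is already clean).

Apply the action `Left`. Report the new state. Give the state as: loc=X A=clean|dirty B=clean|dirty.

loc=A A=dirty B=clean

start: loc=B A=dirty B=clean
step 1/1 (Left): loc=A A=dirty B=clean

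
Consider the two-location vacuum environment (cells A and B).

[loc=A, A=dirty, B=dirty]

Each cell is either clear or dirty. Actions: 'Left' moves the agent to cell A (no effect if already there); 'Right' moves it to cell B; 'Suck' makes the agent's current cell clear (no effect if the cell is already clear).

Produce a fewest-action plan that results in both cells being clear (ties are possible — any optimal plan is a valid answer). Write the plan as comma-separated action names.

t=1 Suck ⇒ (A; A:clear, B:dirty)
t=2 Right ⇒ (B; A:clear, B:dirty)
t=3 Suck ⇒ (B; A:clear, B:clear)
min 3: Suck A + move + Suck B

Suck, Right, Suck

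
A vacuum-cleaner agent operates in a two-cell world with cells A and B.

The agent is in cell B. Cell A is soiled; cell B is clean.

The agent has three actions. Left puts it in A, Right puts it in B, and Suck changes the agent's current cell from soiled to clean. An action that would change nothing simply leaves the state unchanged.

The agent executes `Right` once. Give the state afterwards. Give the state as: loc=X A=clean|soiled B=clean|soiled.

loc=B A=soiled B=clean

start: loc=B A=soiled B=clean
Right (#1): loc=B A=soiled B=clean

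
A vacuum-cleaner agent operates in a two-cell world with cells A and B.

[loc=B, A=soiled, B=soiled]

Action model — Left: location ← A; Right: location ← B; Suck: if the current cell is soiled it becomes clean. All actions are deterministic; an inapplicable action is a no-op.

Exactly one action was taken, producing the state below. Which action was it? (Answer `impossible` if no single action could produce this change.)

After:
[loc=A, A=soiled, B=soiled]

Left

try  Left: in A — A soiled, B soiled  ← match
try Right: in B — A soiled, B soiled
try  Suck: in B — A soiled, B clean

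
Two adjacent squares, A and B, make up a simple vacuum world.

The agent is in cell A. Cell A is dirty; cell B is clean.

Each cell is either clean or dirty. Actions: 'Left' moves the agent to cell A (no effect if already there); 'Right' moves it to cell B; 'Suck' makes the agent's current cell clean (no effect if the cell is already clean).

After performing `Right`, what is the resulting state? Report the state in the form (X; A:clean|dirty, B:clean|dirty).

(B; A:dirty, B:clean)

start: (A; A:dirty, B:clean)
Right (#1): (B; A:dirty, B:clean)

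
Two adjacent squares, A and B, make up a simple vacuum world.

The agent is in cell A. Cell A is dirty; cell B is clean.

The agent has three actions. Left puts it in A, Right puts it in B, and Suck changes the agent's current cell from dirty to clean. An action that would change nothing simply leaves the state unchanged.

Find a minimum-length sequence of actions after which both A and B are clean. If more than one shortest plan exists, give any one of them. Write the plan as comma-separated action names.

Suck

1. Suck → in A — A clean, B clean
min 1: A is dirty, one Suck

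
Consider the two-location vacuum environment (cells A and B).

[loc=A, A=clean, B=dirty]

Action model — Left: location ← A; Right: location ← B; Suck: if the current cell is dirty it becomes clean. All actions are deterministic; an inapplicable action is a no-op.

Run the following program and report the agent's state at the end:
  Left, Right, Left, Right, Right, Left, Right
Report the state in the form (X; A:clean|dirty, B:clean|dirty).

(B; A:clean, B:dirty)

1. Left → (A; A:clean, B:dirty)
2. Right → (B; A:clean, B:dirty)
3. Left → (A; A:clean, B:dirty)
4. Right → (B; A:clean, B:dirty)
5. Right → (B; A:clean, B:dirty)
6. Left → (A; A:clean, B:dirty)
7. Right → (B; A:clean, B:dirty)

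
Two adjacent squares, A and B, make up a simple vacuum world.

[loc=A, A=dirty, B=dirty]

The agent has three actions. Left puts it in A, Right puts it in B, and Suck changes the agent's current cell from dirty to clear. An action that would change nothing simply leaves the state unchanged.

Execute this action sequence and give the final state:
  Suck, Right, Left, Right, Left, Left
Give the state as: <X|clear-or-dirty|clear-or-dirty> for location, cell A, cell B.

<A|clear|dirty>

t=1 Suck ⇒ <A|clear|dirty>
t=2 Right ⇒ <B|clear|dirty>
t=3 Left ⇒ <A|clear|dirty>
t=4 Right ⇒ <B|clear|dirty>
t=5 Left ⇒ <A|clear|dirty>
t=6 Left ⇒ <A|clear|dirty>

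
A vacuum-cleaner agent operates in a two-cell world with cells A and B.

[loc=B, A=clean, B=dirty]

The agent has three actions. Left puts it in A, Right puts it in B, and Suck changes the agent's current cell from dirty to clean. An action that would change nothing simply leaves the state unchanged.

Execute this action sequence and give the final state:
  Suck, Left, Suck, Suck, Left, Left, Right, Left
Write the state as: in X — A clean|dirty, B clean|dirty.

1) do Suck; now in B — A clean, B clean
2) do Left; now in A — A clean, B clean
3) do Suck; now in A — A clean, B clean
4) do Suck; now in A — A clean, B clean
5) do Left; now in A — A clean, B clean
6) do Left; now in A — A clean, B clean
7) do Right; now in B — A clean, B clean
8) do Left; now in A — A clean, B clean

in A — A clean, B clean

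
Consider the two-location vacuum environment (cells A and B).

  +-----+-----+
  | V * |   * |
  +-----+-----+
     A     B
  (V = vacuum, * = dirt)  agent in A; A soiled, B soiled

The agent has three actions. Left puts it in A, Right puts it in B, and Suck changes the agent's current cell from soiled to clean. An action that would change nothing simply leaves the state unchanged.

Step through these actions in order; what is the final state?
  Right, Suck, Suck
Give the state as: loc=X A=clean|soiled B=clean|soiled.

loc=B A=soiled B=clean

[1] after Right: loc=B A=soiled B=soiled
[2] after Suck: loc=B A=soiled B=clean
[3] after Suck: loc=B A=soiled B=clean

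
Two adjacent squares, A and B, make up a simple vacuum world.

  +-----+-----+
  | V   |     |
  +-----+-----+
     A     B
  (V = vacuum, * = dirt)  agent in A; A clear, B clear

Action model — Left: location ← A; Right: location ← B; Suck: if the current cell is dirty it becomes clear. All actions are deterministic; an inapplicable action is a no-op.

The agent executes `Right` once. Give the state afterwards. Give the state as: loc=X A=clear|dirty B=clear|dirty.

start: loc=A A=clear B=clear
Right (#1): loc=B A=clear B=clear

loc=B A=clear B=clear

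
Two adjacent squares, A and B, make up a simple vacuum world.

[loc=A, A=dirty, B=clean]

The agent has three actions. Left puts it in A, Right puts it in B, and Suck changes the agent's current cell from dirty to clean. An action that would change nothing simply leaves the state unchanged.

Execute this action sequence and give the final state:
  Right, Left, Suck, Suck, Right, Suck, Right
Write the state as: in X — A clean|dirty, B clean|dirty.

Right (#1): in B — A dirty, B clean
Left (#2): in A — A dirty, B clean
Suck (#3): in A — A clean, B clean
Suck (#4): in A — A clean, B clean
Right (#5): in B — A clean, B clean
Suck (#6): in B — A clean, B clean
Right (#7): in B — A clean, B clean

in B — A clean, B clean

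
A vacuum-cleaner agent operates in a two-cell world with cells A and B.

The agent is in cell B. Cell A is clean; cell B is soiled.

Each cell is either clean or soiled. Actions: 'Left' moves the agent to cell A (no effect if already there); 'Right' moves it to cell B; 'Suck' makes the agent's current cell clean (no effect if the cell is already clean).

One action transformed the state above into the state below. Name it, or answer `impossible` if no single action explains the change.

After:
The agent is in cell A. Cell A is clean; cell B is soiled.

try  Left: in A — A clean, B soiled  ← match
try Right: in B — A clean, B soiled
try  Suck: in B — A clean, B clean

Left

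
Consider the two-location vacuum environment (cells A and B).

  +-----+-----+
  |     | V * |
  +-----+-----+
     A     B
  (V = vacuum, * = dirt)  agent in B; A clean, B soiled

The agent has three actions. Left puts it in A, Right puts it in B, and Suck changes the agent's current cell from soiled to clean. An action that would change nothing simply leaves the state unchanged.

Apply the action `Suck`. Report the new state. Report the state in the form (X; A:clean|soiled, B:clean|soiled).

start: (B; A:clean, B:soiled)
[1] after Suck: (B; A:clean, B:clean)

(B; A:clean, B:clean)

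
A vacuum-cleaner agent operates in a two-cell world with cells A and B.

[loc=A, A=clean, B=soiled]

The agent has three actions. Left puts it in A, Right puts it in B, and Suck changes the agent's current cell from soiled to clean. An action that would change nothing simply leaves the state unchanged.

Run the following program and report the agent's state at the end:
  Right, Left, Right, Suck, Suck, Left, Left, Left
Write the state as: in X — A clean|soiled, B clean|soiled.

1) do Right; now in B — A clean, B soiled
2) do Left; now in A — A clean, B soiled
3) do Right; now in B — A clean, B soiled
4) do Suck; now in B — A clean, B clean
5) do Suck; now in B — A clean, B clean
6) do Left; now in A — A clean, B clean
7) do Left; now in A — A clean, B clean
8) do Left; now in A — A clean, B clean

in A — A clean, B clean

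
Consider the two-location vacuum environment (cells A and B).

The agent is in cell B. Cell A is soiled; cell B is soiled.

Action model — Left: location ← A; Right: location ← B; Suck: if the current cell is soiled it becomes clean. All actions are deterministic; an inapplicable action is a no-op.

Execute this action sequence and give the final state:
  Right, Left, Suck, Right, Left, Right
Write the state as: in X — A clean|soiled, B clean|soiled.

in B — A clean, B soiled

[1] after Right: in B — A soiled, B soiled
[2] after Left: in A — A soiled, B soiled
[3] after Suck: in A — A clean, B soiled
[4] after Right: in B — A clean, B soiled
[5] after Left: in A — A clean, B soiled
[6] after Right: in B — A clean, B soiled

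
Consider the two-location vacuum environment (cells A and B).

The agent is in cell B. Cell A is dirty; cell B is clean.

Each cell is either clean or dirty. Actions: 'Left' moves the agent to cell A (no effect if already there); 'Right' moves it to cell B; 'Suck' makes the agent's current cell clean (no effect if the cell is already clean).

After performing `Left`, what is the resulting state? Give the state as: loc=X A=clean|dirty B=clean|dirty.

start: loc=B A=dirty B=clean
[1] after Left: loc=A A=dirty B=clean

loc=A A=dirty B=clean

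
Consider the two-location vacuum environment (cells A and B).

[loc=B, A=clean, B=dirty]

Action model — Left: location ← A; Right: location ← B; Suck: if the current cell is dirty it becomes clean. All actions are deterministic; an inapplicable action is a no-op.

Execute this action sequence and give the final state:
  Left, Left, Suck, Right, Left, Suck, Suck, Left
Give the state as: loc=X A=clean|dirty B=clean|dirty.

t=1 Left ⇒ loc=A A=clean B=dirty
t=2 Left ⇒ loc=A A=clean B=dirty
t=3 Suck ⇒ loc=A A=clean B=dirty
t=4 Right ⇒ loc=B A=clean B=dirty
t=5 Left ⇒ loc=A A=clean B=dirty
t=6 Suck ⇒ loc=A A=clean B=dirty
t=7 Suck ⇒ loc=A A=clean B=dirty
t=8 Left ⇒ loc=A A=clean B=dirty

loc=A A=clean B=dirty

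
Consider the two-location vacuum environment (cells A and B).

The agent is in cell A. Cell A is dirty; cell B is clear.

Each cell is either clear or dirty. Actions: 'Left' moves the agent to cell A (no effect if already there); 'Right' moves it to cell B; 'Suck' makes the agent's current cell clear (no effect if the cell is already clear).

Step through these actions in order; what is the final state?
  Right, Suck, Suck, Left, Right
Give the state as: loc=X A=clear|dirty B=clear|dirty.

loc=B A=dirty B=clear

1) do Right; now loc=B A=dirty B=clear
2) do Suck; now loc=B A=dirty B=clear
3) do Suck; now loc=B A=dirty B=clear
4) do Left; now loc=A A=dirty B=clear
5) do Right; now loc=B A=dirty B=clear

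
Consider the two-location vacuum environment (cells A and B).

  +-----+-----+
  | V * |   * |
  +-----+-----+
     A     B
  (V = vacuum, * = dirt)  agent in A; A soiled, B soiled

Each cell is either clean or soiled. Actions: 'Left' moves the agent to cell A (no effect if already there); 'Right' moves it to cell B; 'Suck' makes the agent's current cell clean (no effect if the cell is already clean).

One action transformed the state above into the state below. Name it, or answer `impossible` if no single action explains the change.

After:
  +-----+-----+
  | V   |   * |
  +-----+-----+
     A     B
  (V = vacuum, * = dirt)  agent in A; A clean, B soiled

Suck

try  Left: loc=A A=soiled B=soiled
try Right: loc=B A=soiled B=soiled
try  Suck: loc=A A=clean B=soiled  ← match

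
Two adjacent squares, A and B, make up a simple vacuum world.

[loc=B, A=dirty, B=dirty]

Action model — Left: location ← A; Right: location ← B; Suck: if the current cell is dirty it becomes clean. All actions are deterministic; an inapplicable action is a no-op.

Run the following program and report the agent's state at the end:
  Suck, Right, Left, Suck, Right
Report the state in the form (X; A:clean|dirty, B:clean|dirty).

(B; A:clean, B:clean)

step 1/5 (Suck): (B; A:dirty, B:clean)
step 2/5 (Right): (B; A:dirty, B:clean)
step 3/5 (Left): (A; A:dirty, B:clean)
step 4/5 (Suck): (A; A:clean, B:clean)
step 5/5 (Right): (B; A:clean, B:clean)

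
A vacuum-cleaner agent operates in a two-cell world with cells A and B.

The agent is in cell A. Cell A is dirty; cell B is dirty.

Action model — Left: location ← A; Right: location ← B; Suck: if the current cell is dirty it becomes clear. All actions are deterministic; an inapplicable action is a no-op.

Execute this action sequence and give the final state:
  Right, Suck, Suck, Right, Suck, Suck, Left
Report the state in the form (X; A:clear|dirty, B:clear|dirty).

(A; A:dirty, B:clear)

Right (#1): (B; A:dirty, B:dirty)
Suck (#2): (B; A:dirty, B:clear)
Suck (#3): (B; A:dirty, B:clear)
Right (#4): (B; A:dirty, B:clear)
Suck (#5): (B; A:dirty, B:clear)
Suck (#6): (B; A:dirty, B:clear)
Left (#7): (A; A:dirty, B:clear)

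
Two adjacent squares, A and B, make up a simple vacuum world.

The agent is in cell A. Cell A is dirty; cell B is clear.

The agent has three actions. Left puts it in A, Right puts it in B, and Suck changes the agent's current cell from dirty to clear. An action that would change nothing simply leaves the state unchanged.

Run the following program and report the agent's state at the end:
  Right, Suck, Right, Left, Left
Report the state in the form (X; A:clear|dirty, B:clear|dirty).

(A; A:dirty, B:clear)

[1] after Right: (B; A:dirty, B:clear)
[2] after Suck: (B; A:dirty, B:clear)
[3] after Right: (B; A:dirty, B:clear)
[4] after Left: (A; A:dirty, B:clear)
[5] after Left: (A; A:dirty, B:clear)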